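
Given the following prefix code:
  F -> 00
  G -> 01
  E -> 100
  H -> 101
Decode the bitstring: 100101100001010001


Decoding step by step:
Bits 100 -> E
Bits 101 -> H
Bits 100 -> E
Bits 00 -> F
Bits 101 -> H
Bits 00 -> F
Bits 01 -> G


Decoded message: EHEFHFG


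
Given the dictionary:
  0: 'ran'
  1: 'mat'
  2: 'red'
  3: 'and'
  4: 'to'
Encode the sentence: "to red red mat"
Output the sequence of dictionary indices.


Look up each word in the dictionary:
  'to' -> 4
  'red' -> 2
  'red' -> 2
  'mat' -> 1

Encoded: [4, 2, 2, 1]


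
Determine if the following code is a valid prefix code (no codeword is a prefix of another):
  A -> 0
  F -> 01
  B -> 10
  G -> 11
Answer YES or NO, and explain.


Checking each pair (does one codeword prefix another?):
  A='0' vs F='01': prefix -- VIOLATION

NO -- this is NOT a valid prefix code. A (0) is a prefix of F (01).


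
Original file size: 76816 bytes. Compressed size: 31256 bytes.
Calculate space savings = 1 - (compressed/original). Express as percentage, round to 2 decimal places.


ratio = compressed/original = 31256/76816 = 0.406894
savings = 1 - ratio = 1 - 0.406894 = 0.593106
as a percentage: 0.593106 * 100 = 59.31%

Space savings = 1 - 31256/76816 = 59.31%


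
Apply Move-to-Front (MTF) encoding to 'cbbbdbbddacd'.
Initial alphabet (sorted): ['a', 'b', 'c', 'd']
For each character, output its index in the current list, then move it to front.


MTF encoding:
'c': index 2 in ['a', 'b', 'c', 'd'] -> ['c', 'a', 'b', 'd']
'b': index 2 in ['c', 'a', 'b', 'd'] -> ['b', 'c', 'a', 'd']
'b': index 0 in ['b', 'c', 'a', 'd'] -> ['b', 'c', 'a', 'd']
'b': index 0 in ['b', 'c', 'a', 'd'] -> ['b', 'c', 'a', 'd']
'd': index 3 in ['b', 'c', 'a', 'd'] -> ['d', 'b', 'c', 'a']
'b': index 1 in ['d', 'b', 'c', 'a'] -> ['b', 'd', 'c', 'a']
'b': index 0 in ['b', 'd', 'c', 'a'] -> ['b', 'd', 'c', 'a']
'd': index 1 in ['b', 'd', 'c', 'a'] -> ['d', 'b', 'c', 'a']
'd': index 0 in ['d', 'b', 'c', 'a'] -> ['d', 'b', 'c', 'a']
'a': index 3 in ['d', 'b', 'c', 'a'] -> ['a', 'd', 'b', 'c']
'c': index 3 in ['a', 'd', 'b', 'c'] -> ['c', 'a', 'd', 'b']
'd': index 2 in ['c', 'a', 'd', 'b'] -> ['d', 'c', 'a', 'b']


Output: [2, 2, 0, 0, 3, 1, 0, 1, 0, 3, 3, 2]


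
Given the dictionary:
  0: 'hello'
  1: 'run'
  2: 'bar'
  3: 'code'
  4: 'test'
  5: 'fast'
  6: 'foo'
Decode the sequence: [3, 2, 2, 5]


Look up each index in the dictionary:
  3 -> 'code'
  2 -> 'bar'
  2 -> 'bar'
  5 -> 'fast'

Decoded: "code bar bar fast"


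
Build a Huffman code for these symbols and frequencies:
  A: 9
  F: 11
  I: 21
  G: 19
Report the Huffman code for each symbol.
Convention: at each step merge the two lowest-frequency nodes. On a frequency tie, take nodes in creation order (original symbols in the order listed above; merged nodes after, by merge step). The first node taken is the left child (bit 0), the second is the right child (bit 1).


Huffman tree construction:
Step 1: Merge A(9) + F(11) = 20
Step 2: Merge G(19) + (A+F)(20) = 39
Step 3: Merge I(21) + (G+(A+F))(39) = 60
Read each symbol's code off the tree from the root (left child = 0, right child = 1).

Codes:
  A: 110 (length 3)
  F: 111 (length 3)
  I: 0 (length 1)
  G: 10 (length 2)
Average code length: 119/60 = 1.9833 bits/symbol


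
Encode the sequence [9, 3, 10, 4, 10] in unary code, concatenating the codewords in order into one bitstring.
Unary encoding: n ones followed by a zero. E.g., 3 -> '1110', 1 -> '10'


Encode each number as n ones followed by a terminating 0:
  9 -> 1111111110 (10 bits)
  3 -> 1110 (4 bits)
  10 -> 11111111110 (11 bits)
  4 -> 11110 (5 bits)
  10 -> 11111111110 (11 bits)
Total length = 10 + 4 + 11 + 5 + 11 = 41 bits.

Unary([9, 3, 10, 4, 10]) = 11111111101110111111111101111011111111110 (41 bits)


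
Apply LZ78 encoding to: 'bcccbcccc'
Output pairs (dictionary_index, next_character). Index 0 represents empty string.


LZ78 encoding steps:
Dictionary: {0: ''}
Step 1: w='' (idx 0), next='b' -> output (0, 'b'), add 'b' as idx 1
Step 2: w='' (idx 0), next='c' -> output (0, 'c'), add 'c' as idx 2
Step 3: w='c' (idx 2), next='c' -> output (2, 'c'), add 'cc' as idx 3
Step 4: w='b' (idx 1), next='c' -> output (1, 'c'), add 'bc' as idx 4
Step 5: w='cc' (idx 3), next='c' -> output (3, 'c'), add 'ccc' as idx 5


Encoded: [(0, 'b'), (0, 'c'), (2, 'c'), (1, 'c'), (3, 'c')]


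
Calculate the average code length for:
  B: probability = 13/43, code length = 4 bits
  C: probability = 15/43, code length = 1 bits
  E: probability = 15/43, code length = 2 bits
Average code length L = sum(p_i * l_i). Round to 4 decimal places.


Weighted contributions p_i * l_i:
  B: (13/43) * 4 = 52/43
  C: (15/43) * 1 = 15/43
  E: (15/43) * 2 = 30/43
Sum = (52 + 15 + 30)/43 = 97/43

L = 97/43 = 2.2558 bits/symbol


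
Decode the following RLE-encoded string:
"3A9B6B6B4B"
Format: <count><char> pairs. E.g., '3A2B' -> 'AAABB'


Expanding each <count><char> pair:
  3A -> 'AAA'
  9B -> 'BBBBBBBBB'
  6B -> 'BBBBBB'
  6B -> 'BBBBBB'
  4B -> 'BBBB'

Decoded = AAABBBBBBBBBBBBBBBBBBBBBBBBB


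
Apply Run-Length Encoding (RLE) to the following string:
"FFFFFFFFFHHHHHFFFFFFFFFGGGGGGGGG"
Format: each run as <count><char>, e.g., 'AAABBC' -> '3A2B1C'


Scanning runs left to right:
  i=0: run of 'F' x 9 -> '9F'
  i=9: run of 'H' x 5 -> '5H'
  i=14: run of 'F' x 9 -> '9F'
  i=23: run of 'G' x 9 -> '9G'

RLE = 9F5H9F9G


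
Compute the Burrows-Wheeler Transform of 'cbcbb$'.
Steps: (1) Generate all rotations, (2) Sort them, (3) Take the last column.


Rotations (sorted):
  0: $cbcbb -> last char: b
  1: b$cbcb -> last char: b
  2: bb$cbc -> last char: c
  3: bcbb$c -> last char: c
  4: cbb$cb -> last char: b
  5: cbcbb$ -> last char: $


BWT = bbccb$


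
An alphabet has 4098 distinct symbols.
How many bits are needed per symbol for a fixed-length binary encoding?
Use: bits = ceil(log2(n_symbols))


log2(4098) = 12.0007
Bracket: 2^12 = 4096 < 4098 <= 2^13 = 8192
So ceil(log2(4098)) = 13

bits = ceil(log2(4098)) = ceil(12.0007) = 13 bits


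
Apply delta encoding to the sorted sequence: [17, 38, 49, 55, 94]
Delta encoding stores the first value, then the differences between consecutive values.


First value: 17
Deltas:
  38 - 17 = 21
  49 - 38 = 11
  55 - 49 = 6
  94 - 55 = 39


Delta encoded: [17, 21, 11, 6, 39]


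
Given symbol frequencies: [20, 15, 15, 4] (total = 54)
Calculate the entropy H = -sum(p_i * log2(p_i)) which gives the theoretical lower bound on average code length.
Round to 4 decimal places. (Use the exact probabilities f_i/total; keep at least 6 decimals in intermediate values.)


Per-symbol terms -p_i * log2(p_i) with p_i = f_i/54:
  p = 20/54 = 0.370370: log2(p) = -1.432959, -p*log2(p) = 0.530726
  p = 15/54 = 0.277778: log2(p) = -1.847997, -p*log2(p) = 0.513332
  p = 15/54 = 0.277778: log2(p) = -1.847997, -p*log2(p) = 0.513332
  p = 4/54 = 0.074074: log2(p) = -3.754888, -p*log2(p) = 0.278140
H = 0.530726 + 0.513332 + 0.513332 + 0.278140 = 1.835530

H = 1.8355 bits/symbol


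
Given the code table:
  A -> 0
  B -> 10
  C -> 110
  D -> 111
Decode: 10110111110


Decoding:
10 -> B
110 -> C
111 -> D
110 -> C


Result: BCDC


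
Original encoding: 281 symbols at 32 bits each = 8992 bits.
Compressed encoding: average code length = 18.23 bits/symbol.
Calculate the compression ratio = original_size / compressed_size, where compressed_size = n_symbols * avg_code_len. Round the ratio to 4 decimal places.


original_size = n_symbols * orig_bits = 281 * 32 = 8992 bits
compressed_size = n_symbols * avg_code_len = 281 * 18.23 = 5122.63 bits
ratio = original_size / compressed_size = 8992 / 5122.63 = 1.7553

Compression ratio = 1.7553


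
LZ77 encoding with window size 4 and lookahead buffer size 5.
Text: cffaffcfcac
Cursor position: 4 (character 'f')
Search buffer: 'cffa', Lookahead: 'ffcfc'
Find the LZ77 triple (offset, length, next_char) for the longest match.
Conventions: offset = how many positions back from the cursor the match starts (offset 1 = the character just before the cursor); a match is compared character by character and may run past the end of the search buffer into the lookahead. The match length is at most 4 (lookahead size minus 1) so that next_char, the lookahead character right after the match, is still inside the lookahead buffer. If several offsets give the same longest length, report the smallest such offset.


Try each offset into the search buffer:
  offset=1 (pos 3, char 'a'): match length 0
  offset=2 (pos 2, char 'f'): match length 1
  offset=3 (pos 1, char 'f'): match length 2
  offset=4 (pos 0, char 'c'): match length 0
Longest match has length 2 at offset 3.
next_char = character at position 4 + 2 = 6 -> 'c'

Best match: offset=3, length=2 (matching 'ff' starting at position 1)
LZ77 triple: (3, 2, 'c')


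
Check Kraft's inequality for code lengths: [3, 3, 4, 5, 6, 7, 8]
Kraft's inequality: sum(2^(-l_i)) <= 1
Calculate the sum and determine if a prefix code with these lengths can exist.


Sum = 2^(-3) + 2^(-3) + 2^(-4) + 2^(-5) + 2^(-6) + 2^(-7) + 2^(-8)
    = 0.125 + 0.125 + 0.0625 + 0.03125 + 0.015625 + 0.0078125 + 0.00390625
    = 95/256 = 0.37109375
Since 0.37109375 <= 1, Kraft's inequality IS satisfied.
A prefix code with these lengths CAN exist.

Kraft sum = 0.37109375. Satisfied.


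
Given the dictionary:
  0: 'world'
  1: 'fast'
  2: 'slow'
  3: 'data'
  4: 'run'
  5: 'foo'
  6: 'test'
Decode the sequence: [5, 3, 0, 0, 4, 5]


Look up each index in the dictionary:
  5 -> 'foo'
  3 -> 'data'
  0 -> 'world'
  0 -> 'world'
  4 -> 'run'
  5 -> 'foo'

Decoded: "foo data world world run foo"


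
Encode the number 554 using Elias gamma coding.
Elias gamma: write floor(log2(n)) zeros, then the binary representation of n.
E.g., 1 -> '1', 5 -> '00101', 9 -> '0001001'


num_bits = floor(log2(554)) + 1 = 10
leading_zeros = num_bits - 1 = 9
binary(554) = 1000101010

Elias gamma(554) = '000000000' + '1000101010' = 0000000001000101010 (19 bits)


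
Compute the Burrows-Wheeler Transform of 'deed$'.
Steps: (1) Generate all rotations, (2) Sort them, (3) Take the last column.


Rotations (sorted):
  0: $deed -> last char: d
  1: d$dee -> last char: e
  2: deed$ -> last char: $
  3: ed$de -> last char: e
  4: eed$d -> last char: d


BWT = de$ed


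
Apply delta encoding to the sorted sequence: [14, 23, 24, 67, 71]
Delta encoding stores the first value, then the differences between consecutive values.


First value: 14
Deltas:
  23 - 14 = 9
  24 - 23 = 1
  67 - 24 = 43
  71 - 67 = 4


Delta encoded: [14, 9, 1, 43, 4]


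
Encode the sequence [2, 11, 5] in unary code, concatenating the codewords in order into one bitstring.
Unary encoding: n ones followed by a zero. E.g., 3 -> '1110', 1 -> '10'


Encode each number as n ones followed by a terminating 0:
  2 -> 110 (3 bits)
  11 -> 111111111110 (12 bits)
  5 -> 111110 (6 bits)
Total length = 3 + 12 + 6 = 21 bits.

Unary([2, 11, 5]) = 110111111111110111110 (21 bits)


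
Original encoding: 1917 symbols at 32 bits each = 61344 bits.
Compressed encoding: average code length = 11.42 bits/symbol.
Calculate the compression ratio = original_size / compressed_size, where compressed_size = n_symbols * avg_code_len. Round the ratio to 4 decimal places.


original_size = n_symbols * orig_bits = 1917 * 32 = 61344 bits
compressed_size = n_symbols * avg_code_len = 1917 * 11.42 = 21892.14 bits
ratio = original_size / compressed_size = 61344 / 21892.14 = 2.8021

Compression ratio = 2.8021


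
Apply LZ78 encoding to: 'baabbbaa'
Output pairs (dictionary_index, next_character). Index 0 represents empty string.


LZ78 encoding steps:
Dictionary: {0: ''}
Step 1: w='' (idx 0), next='b' -> output (0, 'b'), add 'b' as idx 1
Step 2: w='' (idx 0), next='a' -> output (0, 'a'), add 'a' as idx 2
Step 3: w='a' (idx 2), next='b' -> output (2, 'b'), add 'ab' as idx 3
Step 4: w='b' (idx 1), next='b' -> output (1, 'b'), add 'bb' as idx 4
Step 5: w='a' (idx 2), next='a' -> output (2, 'a'), add 'aa' as idx 5


Encoded: [(0, 'b'), (0, 'a'), (2, 'b'), (1, 'b'), (2, 'a')]


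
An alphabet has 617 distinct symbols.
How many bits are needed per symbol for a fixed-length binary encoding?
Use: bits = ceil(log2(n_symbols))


log2(617) = 9.2691
Bracket: 2^9 = 512 < 617 <= 2^10 = 1024
So ceil(log2(617)) = 10

bits = ceil(log2(617)) = ceil(9.2691) = 10 bits


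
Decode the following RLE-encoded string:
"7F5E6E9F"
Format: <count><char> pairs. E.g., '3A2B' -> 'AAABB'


Expanding each <count><char> pair:
  7F -> 'FFFFFFF'
  5E -> 'EEEEE'
  6E -> 'EEEEEE'
  9F -> 'FFFFFFFFF'

Decoded = FFFFFFFEEEEEEEEEEEFFFFFFFFF


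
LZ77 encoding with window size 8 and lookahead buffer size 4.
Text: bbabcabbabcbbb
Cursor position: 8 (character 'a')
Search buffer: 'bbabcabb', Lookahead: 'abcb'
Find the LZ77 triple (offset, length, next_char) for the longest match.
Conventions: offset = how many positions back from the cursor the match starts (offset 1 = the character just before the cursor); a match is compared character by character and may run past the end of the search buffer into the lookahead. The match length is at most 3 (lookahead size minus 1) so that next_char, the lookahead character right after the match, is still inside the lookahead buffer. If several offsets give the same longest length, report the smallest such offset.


Try each offset into the search buffer:
  offset=1 (pos 7, char 'b'): match length 0
  offset=2 (pos 6, char 'b'): match length 0
  offset=3 (pos 5, char 'a'): match length 2
  offset=4 (pos 4, char 'c'): match length 0
  offset=5 (pos 3, char 'b'): match length 0
  offset=6 (pos 2, char 'a'): match length 3
  offset=7 (pos 1, char 'b'): match length 0
  offset=8 (pos 0, char 'b'): match length 0
Longest match has length 3 at offset 6.
next_char = character at position 8 + 3 = 11 -> 'b'

Best match: offset=6, length=3 (matching 'abc' starting at position 2)
LZ77 triple: (6, 3, 'b')


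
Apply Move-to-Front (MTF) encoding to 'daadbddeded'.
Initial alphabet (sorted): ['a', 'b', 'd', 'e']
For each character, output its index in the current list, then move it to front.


MTF encoding:
'd': index 2 in ['a', 'b', 'd', 'e'] -> ['d', 'a', 'b', 'e']
'a': index 1 in ['d', 'a', 'b', 'e'] -> ['a', 'd', 'b', 'e']
'a': index 0 in ['a', 'd', 'b', 'e'] -> ['a', 'd', 'b', 'e']
'd': index 1 in ['a', 'd', 'b', 'e'] -> ['d', 'a', 'b', 'e']
'b': index 2 in ['d', 'a', 'b', 'e'] -> ['b', 'd', 'a', 'e']
'd': index 1 in ['b', 'd', 'a', 'e'] -> ['d', 'b', 'a', 'e']
'd': index 0 in ['d', 'b', 'a', 'e'] -> ['d', 'b', 'a', 'e']
'e': index 3 in ['d', 'b', 'a', 'e'] -> ['e', 'd', 'b', 'a']
'd': index 1 in ['e', 'd', 'b', 'a'] -> ['d', 'e', 'b', 'a']
'e': index 1 in ['d', 'e', 'b', 'a'] -> ['e', 'd', 'b', 'a']
'd': index 1 in ['e', 'd', 'b', 'a'] -> ['d', 'e', 'b', 'a']


Output: [2, 1, 0, 1, 2, 1, 0, 3, 1, 1, 1]


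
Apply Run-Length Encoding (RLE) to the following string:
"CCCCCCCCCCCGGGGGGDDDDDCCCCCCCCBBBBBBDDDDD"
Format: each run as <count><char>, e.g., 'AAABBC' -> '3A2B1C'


Scanning runs left to right:
  i=0: run of 'C' x 11 -> '11C'
  i=11: run of 'G' x 6 -> '6G'
  i=17: run of 'D' x 5 -> '5D'
  i=22: run of 'C' x 8 -> '8C'
  i=30: run of 'B' x 6 -> '6B'
  i=36: run of 'D' x 5 -> '5D'

RLE = 11C6G5D8C6B5D


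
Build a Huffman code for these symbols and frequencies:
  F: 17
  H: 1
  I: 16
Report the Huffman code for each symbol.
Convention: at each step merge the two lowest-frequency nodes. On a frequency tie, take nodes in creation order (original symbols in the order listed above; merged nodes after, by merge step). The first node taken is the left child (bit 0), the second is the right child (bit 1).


Huffman tree construction:
Step 1: Merge H(1) + I(16) = 17
Step 2: Merge F(17) + (H+I)(17) = 34
Read each symbol's code off the tree from the root (left child = 0, right child = 1).

Codes:
  F: 0 (length 1)
  H: 10 (length 2)
  I: 11 (length 2)
Average code length: 51/34 = 1.5000 bits/symbol


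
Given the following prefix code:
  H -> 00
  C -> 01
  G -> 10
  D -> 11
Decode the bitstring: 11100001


Decoding step by step:
Bits 11 -> D
Bits 10 -> G
Bits 00 -> H
Bits 01 -> C


Decoded message: DGHC


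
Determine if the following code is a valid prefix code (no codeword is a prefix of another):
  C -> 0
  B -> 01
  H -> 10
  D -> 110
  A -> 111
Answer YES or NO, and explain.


Checking each pair (does one codeword prefix another?):
  C='0' vs B='01': prefix -- VIOLATION

NO -- this is NOT a valid prefix code. C (0) is a prefix of B (01).


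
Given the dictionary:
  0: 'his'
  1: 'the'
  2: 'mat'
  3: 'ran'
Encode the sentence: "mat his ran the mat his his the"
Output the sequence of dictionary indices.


Look up each word in the dictionary:
  'mat' -> 2
  'his' -> 0
  'ran' -> 3
  'the' -> 1
  'mat' -> 2
  'his' -> 0
  'his' -> 0
  'the' -> 1

Encoded: [2, 0, 3, 1, 2, 0, 0, 1]


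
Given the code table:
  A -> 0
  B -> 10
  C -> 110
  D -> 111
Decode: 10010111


Decoding:
10 -> B
0 -> A
10 -> B
111 -> D


Result: BABD


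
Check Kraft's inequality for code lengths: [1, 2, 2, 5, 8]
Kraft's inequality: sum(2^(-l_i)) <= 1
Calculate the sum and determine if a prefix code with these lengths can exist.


Sum = 2^(-1) + 2^(-2) + 2^(-2) + 2^(-5) + 2^(-8)
    = 0.5 + 0.25 + 0.25 + 0.03125 + 0.00390625
    = 265/256 = 1.03515625
Since 1.03515625 > 1, Kraft's inequality is NOT satisfied.
A prefix code with these lengths CANNOT exist.

Kraft sum = 1.03515625. Not satisfied.


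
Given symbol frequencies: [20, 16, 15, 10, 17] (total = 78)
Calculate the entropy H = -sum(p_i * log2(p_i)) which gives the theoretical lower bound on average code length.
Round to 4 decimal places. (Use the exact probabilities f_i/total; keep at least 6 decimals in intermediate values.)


Per-symbol terms -p_i * log2(p_i) with p_i = f_i/78:
  p = 20/78 = 0.256410: log2(p) = -1.963474, -p*log2(p) = 0.503455
  p = 16/78 = 0.205128: log2(p) = -2.285402, -p*log2(p) = 0.468800
  p = 15/78 = 0.192308: log2(p) = -2.378512, -p*log2(p) = 0.457406
  p = 10/78 = 0.128205: log2(p) = -2.963474, -p*log2(p) = 0.379933
  p = 17/78 = 0.217949: log2(p) = -2.197939, -p*log2(p) = 0.479038
H = 0.503455 + 0.468800 + 0.457406 + 0.379933 + 0.479038 = 2.288632

H = 2.2886 bits/symbol


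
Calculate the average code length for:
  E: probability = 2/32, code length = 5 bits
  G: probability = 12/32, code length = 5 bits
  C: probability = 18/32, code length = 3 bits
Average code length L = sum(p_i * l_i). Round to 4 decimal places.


Weighted contributions p_i * l_i:
  E: (2/32) * 5 = 10/32
  G: (12/32) * 5 = 60/32
  C: (18/32) * 3 = 54/32
Sum = (10 + 60 + 54)/32 = 124/32

L = 124/32 = 3.8750 bits/symbol


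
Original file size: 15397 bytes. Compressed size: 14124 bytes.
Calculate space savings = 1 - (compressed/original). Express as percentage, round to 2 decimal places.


ratio = compressed/original = 14124/15397 = 0.917322
savings = 1 - ratio = 1 - 0.917322 = 0.082678
as a percentage: 0.082678 * 100 = 8.27%

Space savings = 1 - 14124/15397 = 8.27%


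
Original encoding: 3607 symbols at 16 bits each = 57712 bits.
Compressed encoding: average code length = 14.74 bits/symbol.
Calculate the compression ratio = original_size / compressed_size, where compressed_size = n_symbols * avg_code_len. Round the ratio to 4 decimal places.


original_size = n_symbols * orig_bits = 3607 * 16 = 57712 bits
compressed_size = n_symbols * avg_code_len = 3607 * 14.74 = 53167.18 bits
ratio = original_size / compressed_size = 57712 / 53167.18 = 1.0855

Compression ratio = 1.0855


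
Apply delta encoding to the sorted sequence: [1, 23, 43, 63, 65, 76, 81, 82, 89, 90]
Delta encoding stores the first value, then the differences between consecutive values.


First value: 1
Deltas:
  23 - 1 = 22
  43 - 23 = 20
  63 - 43 = 20
  65 - 63 = 2
  76 - 65 = 11
  81 - 76 = 5
  82 - 81 = 1
  89 - 82 = 7
  90 - 89 = 1


Delta encoded: [1, 22, 20, 20, 2, 11, 5, 1, 7, 1]


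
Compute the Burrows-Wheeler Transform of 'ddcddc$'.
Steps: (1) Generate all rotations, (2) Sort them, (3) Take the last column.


Rotations (sorted):
  0: $ddcddc -> last char: c
  1: c$ddcdd -> last char: d
  2: cddc$dd -> last char: d
  3: dc$ddcd -> last char: d
  4: dcddc$d -> last char: d
  5: ddc$ddc -> last char: c
  6: ddcddc$ -> last char: $


BWT = cddddc$


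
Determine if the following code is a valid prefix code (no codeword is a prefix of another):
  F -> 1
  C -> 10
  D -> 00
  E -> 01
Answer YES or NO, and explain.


Checking each pair (does one codeword prefix another?):
  F='1' vs C='10': prefix -- VIOLATION

NO -- this is NOT a valid prefix code. F (1) is a prefix of C (10).


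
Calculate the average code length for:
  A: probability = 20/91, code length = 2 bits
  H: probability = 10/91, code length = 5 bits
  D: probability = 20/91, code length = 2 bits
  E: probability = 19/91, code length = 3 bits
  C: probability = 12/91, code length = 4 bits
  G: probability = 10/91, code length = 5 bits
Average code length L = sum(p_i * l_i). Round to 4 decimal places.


Weighted contributions p_i * l_i:
  A: (20/91) * 2 = 40/91
  H: (10/91) * 5 = 50/91
  D: (20/91) * 2 = 40/91
  E: (19/91) * 3 = 57/91
  C: (12/91) * 4 = 48/91
  G: (10/91) * 5 = 50/91
Sum = (40 + 50 + 40 + 57 + 48 + 50)/91 = 285/91

L = 285/91 = 3.1319 bits/symbol


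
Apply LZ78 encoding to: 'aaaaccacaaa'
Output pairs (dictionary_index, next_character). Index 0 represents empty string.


LZ78 encoding steps:
Dictionary: {0: ''}
Step 1: w='' (idx 0), next='a' -> output (0, 'a'), add 'a' as idx 1
Step 2: w='a' (idx 1), next='a' -> output (1, 'a'), add 'aa' as idx 2
Step 3: w='a' (idx 1), next='c' -> output (1, 'c'), add 'ac' as idx 3
Step 4: w='' (idx 0), next='c' -> output (0, 'c'), add 'c' as idx 4
Step 5: w='ac' (idx 3), next='a' -> output (3, 'a'), add 'aca' as idx 5
Step 6: w='aa' (idx 2), end of input -> output (2, '')


Encoded: [(0, 'a'), (1, 'a'), (1, 'c'), (0, 'c'), (3, 'a'), (2, '')]


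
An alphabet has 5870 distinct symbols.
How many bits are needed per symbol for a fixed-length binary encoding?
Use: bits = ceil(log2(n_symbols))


log2(5870) = 12.5191
Bracket: 2^12 = 4096 < 5870 <= 2^13 = 8192
So ceil(log2(5870)) = 13

bits = ceil(log2(5870)) = ceil(12.5191) = 13 bits


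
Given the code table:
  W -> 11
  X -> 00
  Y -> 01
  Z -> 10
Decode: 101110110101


Decoding:
10 -> Z
11 -> W
10 -> Z
11 -> W
01 -> Y
01 -> Y


Result: ZWZWYY


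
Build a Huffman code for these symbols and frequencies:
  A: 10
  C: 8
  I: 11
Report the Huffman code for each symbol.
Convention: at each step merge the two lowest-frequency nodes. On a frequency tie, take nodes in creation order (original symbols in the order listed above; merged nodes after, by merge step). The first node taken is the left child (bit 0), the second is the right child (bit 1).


Huffman tree construction:
Step 1: Merge C(8) + A(10) = 18
Step 2: Merge I(11) + (C+A)(18) = 29
Read each symbol's code off the tree from the root (left child = 0, right child = 1).

Codes:
  A: 11 (length 2)
  C: 10 (length 2)
  I: 0 (length 1)
Average code length: 47/29 = 1.6207 bits/symbol


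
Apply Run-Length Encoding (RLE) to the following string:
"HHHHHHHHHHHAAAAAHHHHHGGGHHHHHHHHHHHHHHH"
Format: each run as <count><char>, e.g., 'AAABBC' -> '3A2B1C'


Scanning runs left to right:
  i=0: run of 'H' x 11 -> '11H'
  i=11: run of 'A' x 5 -> '5A'
  i=16: run of 'H' x 5 -> '5H'
  i=21: run of 'G' x 3 -> '3G'
  i=24: run of 'H' x 15 -> '15H'

RLE = 11H5A5H3G15H


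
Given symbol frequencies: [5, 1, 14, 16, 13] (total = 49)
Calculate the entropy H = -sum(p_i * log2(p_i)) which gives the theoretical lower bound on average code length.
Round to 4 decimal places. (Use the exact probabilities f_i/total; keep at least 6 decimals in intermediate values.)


Per-symbol terms -p_i * log2(p_i) with p_i = f_i/49:
  p = 5/49 = 0.102041: log2(p) = -3.292782, -p*log2(p) = 0.335998
  p = 1/49 = 0.020408: log2(p) = -5.614710, -p*log2(p) = 0.114586
  p = 14/49 = 0.285714: log2(p) = -1.807355, -p*log2(p) = 0.516387
  p = 16/49 = 0.326531: log2(p) = -1.614710, -p*log2(p) = 0.527252
  p = 13/49 = 0.265306: log2(p) = -1.914270, -p*log2(p) = 0.507868
H = 0.335998 + 0.114586 + 0.516387 + 0.527252 + 0.507868 = 2.002091

H = 2.0021 bits/symbol


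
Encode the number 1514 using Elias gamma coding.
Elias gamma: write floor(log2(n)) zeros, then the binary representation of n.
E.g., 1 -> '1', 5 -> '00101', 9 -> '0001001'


num_bits = floor(log2(1514)) + 1 = 11
leading_zeros = num_bits - 1 = 10
binary(1514) = 10111101010

Elias gamma(1514) = '0000000000' + '10111101010' = 000000000010111101010 (21 bits)


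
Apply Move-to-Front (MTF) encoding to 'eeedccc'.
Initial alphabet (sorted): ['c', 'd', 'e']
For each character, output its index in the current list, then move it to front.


MTF encoding:
'e': index 2 in ['c', 'd', 'e'] -> ['e', 'c', 'd']
'e': index 0 in ['e', 'c', 'd'] -> ['e', 'c', 'd']
'e': index 0 in ['e', 'c', 'd'] -> ['e', 'c', 'd']
'd': index 2 in ['e', 'c', 'd'] -> ['d', 'e', 'c']
'c': index 2 in ['d', 'e', 'c'] -> ['c', 'd', 'e']
'c': index 0 in ['c', 'd', 'e'] -> ['c', 'd', 'e']
'c': index 0 in ['c', 'd', 'e'] -> ['c', 'd', 'e']


Output: [2, 0, 0, 2, 2, 0, 0]


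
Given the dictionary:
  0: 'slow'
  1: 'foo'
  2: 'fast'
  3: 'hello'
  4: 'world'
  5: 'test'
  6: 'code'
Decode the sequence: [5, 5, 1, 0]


Look up each index in the dictionary:
  5 -> 'test'
  5 -> 'test'
  1 -> 'foo'
  0 -> 'slow'

Decoded: "test test foo slow"


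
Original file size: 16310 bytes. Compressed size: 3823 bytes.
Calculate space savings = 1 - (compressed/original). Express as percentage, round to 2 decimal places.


ratio = compressed/original = 3823/16310 = 0.234396
savings = 1 - ratio = 1 - 0.234396 = 0.765604
as a percentage: 0.765604 * 100 = 76.56%

Space savings = 1 - 3823/16310 = 76.56%


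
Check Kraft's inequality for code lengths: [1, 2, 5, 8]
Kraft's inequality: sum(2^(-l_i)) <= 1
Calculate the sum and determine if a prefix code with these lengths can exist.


Sum = 2^(-1) + 2^(-2) + 2^(-5) + 2^(-8)
    = 0.5 + 0.25 + 0.03125 + 0.00390625
    = 201/256 = 0.78515625
Since 0.78515625 <= 1, Kraft's inequality IS satisfied.
A prefix code with these lengths CAN exist.

Kraft sum = 0.78515625. Satisfied.


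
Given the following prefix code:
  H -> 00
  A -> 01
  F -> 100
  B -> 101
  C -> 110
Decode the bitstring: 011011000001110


Decoding step by step:
Bits 01 -> A
Bits 101 -> B
Bits 100 -> F
Bits 00 -> H
Bits 01 -> A
Bits 110 -> C


Decoded message: ABFHAC


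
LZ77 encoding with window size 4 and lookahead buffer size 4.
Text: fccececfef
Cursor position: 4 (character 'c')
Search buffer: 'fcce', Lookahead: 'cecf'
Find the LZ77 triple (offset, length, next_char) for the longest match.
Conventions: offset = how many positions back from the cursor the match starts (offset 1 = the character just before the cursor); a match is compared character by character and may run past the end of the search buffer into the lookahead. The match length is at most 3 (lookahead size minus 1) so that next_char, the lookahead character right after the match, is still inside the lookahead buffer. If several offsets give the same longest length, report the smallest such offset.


Try each offset into the search buffer:
  offset=1 (pos 3, char 'e'): match length 0
  offset=2 (pos 2, char 'c'): match length 3
  offset=3 (pos 1, char 'c'): match length 1
  offset=4 (pos 0, char 'f'): match length 0
Longest match has length 3 at offset 2.
next_char = character at position 4 + 3 = 7 -> 'f'

Best match: offset=2, length=3 (matching 'cec' starting at position 2)
LZ77 triple: (2, 3, 'f')


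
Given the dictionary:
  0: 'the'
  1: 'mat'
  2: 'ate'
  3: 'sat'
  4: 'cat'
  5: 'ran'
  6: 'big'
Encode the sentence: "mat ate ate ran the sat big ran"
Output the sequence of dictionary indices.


Look up each word in the dictionary:
  'mat' -> 1
  'ate' -> 2
  'ate' -> 2
  'ran' -> 5
  'the' -> 0
  'sat' -> 3
  'big' -> 6
  'ran' -> 5

Encoded: [1, 2, 2, 5, 0, 3, 6, 5]


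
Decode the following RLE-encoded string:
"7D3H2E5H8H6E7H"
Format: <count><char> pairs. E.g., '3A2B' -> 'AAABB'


Expanding each <count><char> pair:
  7D -> 'DDDDDDD'
  3H -> 'HHH'
  2E -> 'EE'
  5H -> 'HHHHH'
  8H -> 'HHHHHHHH'
  6E -> 'EEEEEE'
  7H -> 'HHHHHHH'

Decoded = DDDDDDDHHHEEHHHHHHHHHHHHHEEEEEEHHHHHHH


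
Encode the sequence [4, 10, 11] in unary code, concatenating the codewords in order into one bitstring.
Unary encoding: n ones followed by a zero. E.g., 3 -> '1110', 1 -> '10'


Encode each number as n ones followed by a terminating 0:
  4 -> 11110 (5 bits)
  10 -> 11111111110 (11 bits)
  11 -> 111111111110 (12 bits)
Total length = 5 + 11 + 12 = 28 bits.

Unary([4, 10, 11]) = 1111011111111110111111111110 (28 bits)


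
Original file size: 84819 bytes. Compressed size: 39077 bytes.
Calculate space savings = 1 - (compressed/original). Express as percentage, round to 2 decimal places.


ratio = compressed/original = 39077/84819 = 0.46071
savings = 1 - ratio = 1 - 0.46071 = 0.53929
as a percentage: 0.53929 * 100 = 53.93%

Space savings = 1 - 39077/84819 = 53.93%


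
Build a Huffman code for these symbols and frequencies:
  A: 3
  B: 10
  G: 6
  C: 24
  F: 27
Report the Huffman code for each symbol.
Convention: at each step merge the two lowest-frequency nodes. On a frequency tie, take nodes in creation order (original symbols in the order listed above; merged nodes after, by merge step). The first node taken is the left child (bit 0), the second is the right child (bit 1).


Huffman tree construction:
Step 1: Merge A(3) + G(6) = 9
Step 2: Merge (A+G)(9) + B(10) = 19
Step 3: Merge ((A+G)+B)(19) + C(24) = 43
Step 4: Merge F(27) + (((A+G)+B)+C)(43) = 70
Read each symbol's code off the tree from the root (left child = 0, right child = 1).

Codes:
  A: 1000 (length 4)
  B: 101 (length 3)
  G: 1001 (length 4)
  C: 11 (length 2)
  F: 0 (length 1)
Average code length: 141/70 = 2.0143 bits/symbol


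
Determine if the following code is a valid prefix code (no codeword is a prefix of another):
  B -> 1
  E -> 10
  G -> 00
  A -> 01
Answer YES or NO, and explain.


Checking each pair (does one codeword prefix another?):
  B='1' vs E='10': prefix -- VIOLATION

NO -- this is NOT a valid prefix code. B (1) is a prefix of E (10).


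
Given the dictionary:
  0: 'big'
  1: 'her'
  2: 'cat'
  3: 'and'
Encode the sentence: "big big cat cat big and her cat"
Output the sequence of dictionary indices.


Look up each word in the dictionary:
  'big' -> 0
  'big' -> 0
  'cat' -> 2
  'cat' -> 2
  'big' -> 0
  'and' -> 3
  'her' -> 1
  'cat' -> 2

Encoded: [0, 0, 2, 2, 0, 3, 1, 2]


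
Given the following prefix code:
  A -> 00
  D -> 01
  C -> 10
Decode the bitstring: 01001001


Decoding step by step:
Bits 01 -> D
Bits 00 -> A
Bits 10 -> C
Bits 01 -> D


Decoded message: DACD


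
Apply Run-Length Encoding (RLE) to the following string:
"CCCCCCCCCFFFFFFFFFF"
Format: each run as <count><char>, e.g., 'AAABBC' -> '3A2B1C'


Scanning runs left to right:
  i=0: run of 'C' x 9 -> '9C'
  i=9: run of 'F' x 10 -> '10F'

RLE = 9C10F


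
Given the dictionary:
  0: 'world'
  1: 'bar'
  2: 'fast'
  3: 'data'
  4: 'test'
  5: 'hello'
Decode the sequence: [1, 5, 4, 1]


Look up each index in the dictionary:
  1 -> 'bar'
  5 -> 'hello'
  4 -> 'test'
  1 -> 'bar'

Decoded: "bar hello test bar"


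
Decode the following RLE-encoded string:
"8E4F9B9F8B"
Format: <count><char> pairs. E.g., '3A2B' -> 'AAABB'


Expanding each <count><char> pair:
  8E -> 'EEEEEEEE'
  4F -> 'FFFF'
  9B -> 'BBBBBBBBB'
  9F -> 'FFFFFFFFF'
  8B -> 'BBBBBBBB'

Decoded = EEEEEEEEFFFFBBBBBBBBBFFFFFFFFFBBBBBBBB


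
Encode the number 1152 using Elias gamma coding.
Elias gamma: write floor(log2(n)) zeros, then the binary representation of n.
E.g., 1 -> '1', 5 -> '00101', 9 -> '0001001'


num_bits = floor(log2(1152)) + 1 = 11
leading_zeros = num_bits - 1 = 10
binary(1152) = 10010000000

Elias gamma(1152) = '0000000000' + '10010000000' = 000000000010010000000 (21 bits)


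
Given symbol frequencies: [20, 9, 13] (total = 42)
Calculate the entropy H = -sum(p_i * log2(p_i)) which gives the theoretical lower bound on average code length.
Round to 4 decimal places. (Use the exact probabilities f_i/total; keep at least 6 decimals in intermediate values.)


Per-symbol terms -p_i * log2(p_i) with p_i = f_i/42:
  p = 20/42 = 0.476190: log2(p) = -1.070389, -p*log2(p) = 0.509709
  p = 9/42 = 0.214286: log2(p) = -2.222392, -p*log2(p) = 0.476227
  p = 13/42 = 0.309524: log2(p) = -1.691878, -p*log2(p) = 0.523676
H = 0.509709 + 0.476227 + 0.523676 = 1.509612

H = 1.5096 bits/symbol


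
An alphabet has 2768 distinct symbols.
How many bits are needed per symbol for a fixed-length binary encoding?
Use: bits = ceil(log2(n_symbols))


log2(2768) = 11.4346
Bracket: 2^11 = 2048 < 2768 <= 2^12 = 4096
So ceil(log2(2768)) = 12

bits = ceil(log2(2768)) = ceil(11.4346) = 12 bits


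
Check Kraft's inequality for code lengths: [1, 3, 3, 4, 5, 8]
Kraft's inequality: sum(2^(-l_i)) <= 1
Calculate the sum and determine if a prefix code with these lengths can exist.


Sum = 2^(-1) + 2^(-3) + 2^(-3) + 2^(-4) + 2^(-5) + 2^(-8)
    = 0.5 + 0.125 + 0.125 + 0.0625 + 0.03125 + 0.00390625
    = 217/256 = 0.84765625
Since 0.84765625 <= 1, Kraft's inequality IS satisfied.
A prefix code with these lengths CAN exist.

Kraft sum = 0.84765625. Satisfied.


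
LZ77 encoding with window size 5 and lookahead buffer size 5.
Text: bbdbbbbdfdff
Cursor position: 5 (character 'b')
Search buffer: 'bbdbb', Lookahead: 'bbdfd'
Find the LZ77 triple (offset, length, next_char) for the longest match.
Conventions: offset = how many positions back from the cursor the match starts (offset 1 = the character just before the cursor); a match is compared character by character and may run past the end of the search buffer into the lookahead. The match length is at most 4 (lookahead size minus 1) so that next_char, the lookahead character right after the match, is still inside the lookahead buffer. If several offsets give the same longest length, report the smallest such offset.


Try each offset into the search buffer:
  offset=1 (pos 4, char 'b'): match length 2
  offset=2 (pos 3, char 'b'): match length 2
  offset=3 (pos 2, char 'd'): match length 0
  offset=4 (pos 1, char 'b'): match length 1
  offset=5 (pos 0, char 'b'): match length 3
Longest match has length 3 at offset 5.
next_char = character at position 5 + 3 = 8 -> 'f'

Best match: offset=5, length=3 (matching 'bbd' starting at position 0)
LZ77 triple: (5, 3, 'f')


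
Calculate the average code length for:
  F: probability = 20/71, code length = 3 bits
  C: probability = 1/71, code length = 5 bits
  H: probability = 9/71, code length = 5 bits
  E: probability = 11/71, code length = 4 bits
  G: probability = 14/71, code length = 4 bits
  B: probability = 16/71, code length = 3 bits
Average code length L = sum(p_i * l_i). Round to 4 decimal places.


Weighted contributions p_i * l_i:
  F: (20/71) * 3 = 60/71
  C: (1/71) * 5 = 5/71
  H: (9/71) * 5 = 45/71
  E: (11/71) * 4 = 44/71
  G: (14/71) * 4 = 56/71
  B: (16/71) * 3 = 48/71
Sum = (60 + 5 + 45 + 44 + 56 + 48)/71 = 258/71

L = 258/71 = 3.6338 bits/symbol


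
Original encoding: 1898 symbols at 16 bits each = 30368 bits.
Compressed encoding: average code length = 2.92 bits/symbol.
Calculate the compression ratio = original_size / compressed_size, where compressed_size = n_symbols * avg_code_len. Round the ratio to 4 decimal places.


original_size = n_symbols * orig_bits = 1898 * 16 = 30368 bits
compressed_size = n_symbols * avg_code_len = 1898 * 2.92 = 5542.16 bits
ratio = original_size / compressed_size = 30368 / 5542.16 = 5.4795

Compression ratio = 5.4795


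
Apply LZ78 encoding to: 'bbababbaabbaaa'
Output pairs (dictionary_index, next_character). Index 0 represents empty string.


LZ78 encoding steps:
Dictionary: {0: ''}
Step 1: w='' (idx 0), next='b' -> output (0, 'b'), add 'b' as idx 1
Step 2: w='b' (idx 1), next='a' -> output (1, 'a'), add 'ba' as idx 2
Step 3: w='ba' (idx 2), next='b' -> output (2, 'b'), add 'bab' as idx 3
Step 4: w='ba' (idx 2), next='a' -> output (2, 'a'), add 'baa' as idx 4
Step 5: w='b' (idx 1), next='b' -> output (1, 'b'), add 'bb' as idx 5
Step 6: w='' (idx 0), next='a' -> output (0, 'a'), add 'a' as idx 6
Step 7: w='a' (idx 6), next='a' -> output (6, 'a'), add 'aa' as idx 7


Encoded: [(0, 'b'), (1, 'a'), (2, 'b'), (2, 'a'), (1, 'b'), (0, 'a'), (6, 'a')]


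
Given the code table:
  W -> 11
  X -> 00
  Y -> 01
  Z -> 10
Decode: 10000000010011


Decoding:
10 -> Z
00 -> X
00 -> X
00 -> X
01 -> Y
00 -> X
11 -> W


Result: ZXXXYXW


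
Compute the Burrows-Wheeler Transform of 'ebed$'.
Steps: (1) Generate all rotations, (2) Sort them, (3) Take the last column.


Rotations (sorted):
  0: $ebed -> last char: d
  1: bed$e -> last char: e
  2: d$ebe -> last char: e
  3: ebed$ -> last char: $
  4: ed$eb -> last char: b


BWT = dee$b


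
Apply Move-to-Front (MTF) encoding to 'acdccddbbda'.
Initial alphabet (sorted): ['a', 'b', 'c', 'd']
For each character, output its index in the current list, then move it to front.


MTF encoding:
'a': index 0 in ['a', 'b', 'c', 'd'] -> ['a', 'b', 'c', 'd']
'c': index 2 in ['a', 'b', 'c', 'd'] -> ['c', 'a', 'b', 'd']
'd': index 3 in ['c', 'a', 'b', 'd'] -> ['d', 'c', 'a', 'b']
'c': index 1 in ['d', 'c', 'a', 'b'] -> ['c', 'd', 'a', 'b']
'c': index 0 in ['c', 'd', 'a', 'b'] -> ['c', 'd', 'a', 'b']
'd': index 1 in ['c', 'd', 'a', 'b'] -> ['d', 'c', 'a', 'b']
'd': index 0 in ['d', 'c', 'a', 'b'] -> ['d', 'c', 'a', 'b']
'b': index 3 in ['d', 'c', 'a', 'b'] -> ['b', 'd', 'c', 'a']
'b': index 0 in ['b', 'd', 'c', 'a'] -> ['b', 'd', 'c', 'a']
'd': index 1 in ['b', 'd', 'c', 'a'] -> ['d', 'b', 'c', 'a']
'a': index 3 in ['d', 'b', 'c', 'a'] -> ['a', 'd', 'b', 'c']


Output: [0, 2, 3, 1, 0, 1, 0, 3, 0, 1, 3]


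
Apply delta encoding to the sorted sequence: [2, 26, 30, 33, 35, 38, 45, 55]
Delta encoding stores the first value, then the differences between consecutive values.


First value: 2
Deltas:
  26 - 2 = 24
  30 - 26 = 4
  33 - 30 = 3
  35 - 33 = 2
  38 - 35 = 3
  45 - 38 = 7
  55 - 45 = 10


Delta encoded: [2, 24, 4, 3, 2, 3, 7, 10]


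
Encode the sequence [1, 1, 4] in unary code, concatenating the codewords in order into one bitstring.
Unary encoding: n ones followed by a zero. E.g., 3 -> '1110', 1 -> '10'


Encode each number as n ones followed by a terminating 0:
  1 -> 10 (2 bits)
  1 -> 10 (2 bits)
  4 -> 11110 (5 bits)
Total length = 2 + 2 + 5 = 9 bits.

Unary([1, 1, 4]) = 101011110 (9 bits)


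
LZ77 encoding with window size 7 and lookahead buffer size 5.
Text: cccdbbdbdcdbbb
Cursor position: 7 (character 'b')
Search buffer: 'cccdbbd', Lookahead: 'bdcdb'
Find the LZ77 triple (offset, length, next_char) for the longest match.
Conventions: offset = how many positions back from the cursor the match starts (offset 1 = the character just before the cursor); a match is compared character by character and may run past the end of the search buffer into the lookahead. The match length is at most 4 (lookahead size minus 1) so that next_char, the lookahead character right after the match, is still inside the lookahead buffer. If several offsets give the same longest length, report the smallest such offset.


Try each offset into the search buffer:
  offset=1 (pos 6, char 'd'): match length 0
  offset=2 (pos 5, char 'b'): match length 2
  offset=3 (pos 4, char 'b'): match length 1
  offset=4 (pos 3, char 'd'): match length 0
  offset=5 (pos 2, char 'c'): match length 0
  offset=6 (pos 1, char 'c'): match length 0
  offset=7 (pos 0, char 'c'): match length 0
Longest match has length 2 at offset 2.
next_char = character at position 7 + 2 = 9 -> 'c'

Best match: offset=2, length=2 (matching 'bd' starting at position 5)
LZ77 triple: (2, 2, 'c')


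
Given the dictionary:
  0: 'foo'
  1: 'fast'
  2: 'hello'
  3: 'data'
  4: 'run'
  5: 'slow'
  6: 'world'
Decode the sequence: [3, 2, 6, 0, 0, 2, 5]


Look up each index in the dictionary:
  3 -> 'data'
  2 -> 'hello'
  6 -> 'world'
  0 -> 'foo'
  0 -> 'foo'
  2 -> 'hello'
  5 -> 'slow'

Decoded: "data hello world foo foo hello slow"
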